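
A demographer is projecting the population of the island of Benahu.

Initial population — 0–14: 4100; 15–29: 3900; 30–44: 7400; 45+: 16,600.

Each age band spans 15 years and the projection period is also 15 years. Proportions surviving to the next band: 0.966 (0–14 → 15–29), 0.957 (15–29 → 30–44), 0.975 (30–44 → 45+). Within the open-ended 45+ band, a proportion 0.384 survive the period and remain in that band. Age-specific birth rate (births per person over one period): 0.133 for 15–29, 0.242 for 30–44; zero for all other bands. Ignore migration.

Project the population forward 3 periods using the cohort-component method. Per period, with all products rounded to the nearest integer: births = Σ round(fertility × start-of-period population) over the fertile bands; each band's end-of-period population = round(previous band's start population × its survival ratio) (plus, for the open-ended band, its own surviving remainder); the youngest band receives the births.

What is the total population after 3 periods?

11827

[period 1]
Births: 3900 × 0.133 = 519 ; 7400 × 0.242 = 1791 ⇒ total 2310
15–29: 4100 × 0.966 = 3961
30–44: 3900 × 0.957 = 3732
45+: 7400 × 0.975 + 16600 × 0.384 = 7215 + 6374 = 13589
End of period: [2310, 3961, 3732, 13589]
[period 2]
Births: 3961 × 0.133 = 527 ; 3732 × 0.242 = 903 ⇒ total 1430
15–29: 2310 × 0.966 = 2231
30–44: 3961 × 0.957 = 3791
45+: 3732 × 0.975 + 13589 × 0.384 = 3639 + 5218 = 8857
End of period: [1430, 2231, 3791, 8857]
[period 3]
Births: 2231 × 0.133 = 297 ; 3791 × 0.242 = 917 ⇒ total 1214
15–29: 1430 × 0.966 = 1381
30–44: 2231 × 0.957 = 2135
45+: 3791 × 0.975 + 8857 × 0.384 = 3696 + 3401 = 7097
End of period: [1214, 1381, 2135, 7097]
Total after period 3: 1214 + 1381 + 2135 + 7097 = 11827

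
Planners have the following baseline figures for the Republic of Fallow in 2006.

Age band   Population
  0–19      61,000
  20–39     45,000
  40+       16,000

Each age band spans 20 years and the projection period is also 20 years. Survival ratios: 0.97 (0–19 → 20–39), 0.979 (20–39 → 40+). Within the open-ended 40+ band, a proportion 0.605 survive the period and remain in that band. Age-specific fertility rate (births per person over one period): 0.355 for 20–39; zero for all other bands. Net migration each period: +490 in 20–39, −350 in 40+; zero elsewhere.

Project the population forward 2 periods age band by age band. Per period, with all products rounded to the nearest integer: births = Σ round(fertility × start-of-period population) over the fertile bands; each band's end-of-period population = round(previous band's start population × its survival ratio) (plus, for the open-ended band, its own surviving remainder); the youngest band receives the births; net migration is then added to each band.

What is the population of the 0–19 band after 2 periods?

21179

Numbering the bands 1..3 from youngest to oldest:
Period 1:
Births: 45000 * 0.355 = 15975
Band 2: 61000 * 0.97 = 59170
Band 3: 45000 * 0.979 + 16000 * 0.605 = 44055 + 9680 = 53735
Net migration: Band 2 + 490 → 59660; Band 3 − 350 → 53385
Population now: 0–19=15975, 20–39=59660, 40+=53385
Period 2:
Births: 59660 * 0.355 = 21179
Band 2: 15975 * 0.97 = 15496
Band 3: 59660 * 0.979 + 53385 * 0.605 = 58407 + 32298 = 90705
Net migration: Band 2 + 490 → 15986; Band 3 − 350 → 90355
Population now: 0–19=21179, 20–39=15986, 40+=90355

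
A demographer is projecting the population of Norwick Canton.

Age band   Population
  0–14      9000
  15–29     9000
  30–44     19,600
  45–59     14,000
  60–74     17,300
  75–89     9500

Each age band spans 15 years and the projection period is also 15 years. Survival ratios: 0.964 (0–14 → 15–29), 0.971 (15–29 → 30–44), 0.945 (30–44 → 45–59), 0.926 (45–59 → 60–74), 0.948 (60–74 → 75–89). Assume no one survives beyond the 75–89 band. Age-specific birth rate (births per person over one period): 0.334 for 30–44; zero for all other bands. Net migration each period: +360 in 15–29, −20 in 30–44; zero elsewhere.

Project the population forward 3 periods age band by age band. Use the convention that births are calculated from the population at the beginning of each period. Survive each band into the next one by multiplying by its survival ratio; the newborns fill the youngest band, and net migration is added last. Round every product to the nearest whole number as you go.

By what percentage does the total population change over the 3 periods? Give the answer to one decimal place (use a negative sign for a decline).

(Groups numbered youngest = 1 to oldest = 6.)
Period 1.
Births: 19600 × 0.334 = 6546
Group 2: 9000 × 0.964 = 8676
Group 3: 9000 × 0.971 = 8739
Group 4: 19600 × 0.945 = 18522
Group 5: 14000 × 0.926 = 12964
Group 6: 17300 × 0.948 = 16400
Net migration: Group 2 + 360 → 9036; Group 3 − 20 → 8719
→ [6546, 9036, 8719, 18522, 12964, 16400]
Period 2.
Births: 8719 × 0.334 = 2912
Group 2: 6546 × 0.964 = 6310
Group 3: 9036 × 0.971 = 8774
Group 4: 8719 × 0.945 = 8239
Group 5: 18522 × 0.926 = 17151
Group 6: 12964 × 0.948 = 12290
Net migration: Group 2 + 360 → 6670; Group 3 − 20 → 8754
→ [2912, 6670, 8754, 8239, 17151, 12290]
Period 3.
Births: 8754 × 0.334 = 2924
Group 2: 2912 × 0.964 = 2807
Group 3: 6670 × 0.971 = 6477
Group 4: 8754 × 0.945 = 8273
Group 5: 8239 × 0.926 = 7629
Group 6: 17151 × 0.948 = 16259
Net migration: Group 2 + 360 → 3167; Group 3 − 20 → 6457
→ [2924, 3167, 6457, 8273, 7629, 16259]
Total: 78400 → 44709; change = -33691; percentage change = -43.0%

-43.0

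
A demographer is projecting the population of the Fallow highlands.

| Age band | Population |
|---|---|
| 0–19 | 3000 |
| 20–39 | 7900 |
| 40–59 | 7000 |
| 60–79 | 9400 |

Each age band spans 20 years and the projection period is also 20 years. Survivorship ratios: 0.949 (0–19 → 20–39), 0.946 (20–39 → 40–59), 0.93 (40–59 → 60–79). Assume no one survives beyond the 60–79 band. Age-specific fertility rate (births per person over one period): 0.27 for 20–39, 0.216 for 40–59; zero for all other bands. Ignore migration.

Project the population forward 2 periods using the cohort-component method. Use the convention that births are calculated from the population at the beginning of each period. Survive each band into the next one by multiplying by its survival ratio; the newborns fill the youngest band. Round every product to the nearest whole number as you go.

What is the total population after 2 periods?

15485

(Bands numbered youngest = 1 to oldest = 4.)
— Period 1 —
Births: 7900 × 0.27 = 2133, 7000 × 0.216 = 1512 → total 3645
Band 2: 3000 × 0.949 = 2847
Band 3: 7900 × 0.946 = 7473
Band 4: 7000 × 0.93 = 6510
→ [3645, 2847, 7473, 6510]
— Period 2 —
Births: 2847 × 0.27 = 769, 7473 × 0.216 = 1614 → total 2383
Band 2: 3645 × 0.949 = 3459
Band 3: 2847 × 0.946 = 2693
Band 4: 7473 × 0.93 = 6950
→ [2383, 3459, 2693, 6950]
Total after period 2: 2383 + 3459 + 2693 + 6950 = 15485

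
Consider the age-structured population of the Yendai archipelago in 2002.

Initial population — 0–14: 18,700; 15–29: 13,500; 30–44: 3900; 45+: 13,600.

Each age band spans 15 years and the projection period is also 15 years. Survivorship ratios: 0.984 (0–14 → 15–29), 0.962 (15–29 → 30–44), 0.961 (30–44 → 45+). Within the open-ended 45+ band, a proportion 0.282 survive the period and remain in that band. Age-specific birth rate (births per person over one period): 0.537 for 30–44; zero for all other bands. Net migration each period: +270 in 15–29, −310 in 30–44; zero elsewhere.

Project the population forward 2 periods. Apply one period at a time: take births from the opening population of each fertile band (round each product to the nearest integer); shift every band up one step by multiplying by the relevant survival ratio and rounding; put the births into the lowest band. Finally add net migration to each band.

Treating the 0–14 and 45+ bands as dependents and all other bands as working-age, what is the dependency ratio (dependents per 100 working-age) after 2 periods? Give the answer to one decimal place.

After projecting period 1:
Births: 3900 × 0.537 = 2094
15–29: 18700 × 0.984 = 18401
30–44: 13500 × 0.962 = 12987
45+: 3900 × 0.961 + 13600 × 0.282 = 3748 + 3835 = 7583
Net migration: 15–29 + 270 → 18671; 30–44 − 310 → 12677
Population now: 0–14=2094, 15–29=18671, 30–44=12677, 45+=7583
After projecting period 2:
Births: 12677 × 0.537 = 6808
15–29: 2094 × 0.984 = 2060
30–44: 18671 × 0.962 = 17962
45+: 12677 × 0.961 + 7583 × 0.282 = 12183 + 2138 = 14321
Net migration: 15–29 + 270 → 2330; 30–44 − 310 → 17652
Population now: 0–14=6808, 15–29=2330, 30–44=17652, 45+=14321
Dependents (band 0–14 + band 45+) = 6808 + 14321 = 21129; working-age = 19982; ratio = 21129/19982 × 100 = 105.7

105.7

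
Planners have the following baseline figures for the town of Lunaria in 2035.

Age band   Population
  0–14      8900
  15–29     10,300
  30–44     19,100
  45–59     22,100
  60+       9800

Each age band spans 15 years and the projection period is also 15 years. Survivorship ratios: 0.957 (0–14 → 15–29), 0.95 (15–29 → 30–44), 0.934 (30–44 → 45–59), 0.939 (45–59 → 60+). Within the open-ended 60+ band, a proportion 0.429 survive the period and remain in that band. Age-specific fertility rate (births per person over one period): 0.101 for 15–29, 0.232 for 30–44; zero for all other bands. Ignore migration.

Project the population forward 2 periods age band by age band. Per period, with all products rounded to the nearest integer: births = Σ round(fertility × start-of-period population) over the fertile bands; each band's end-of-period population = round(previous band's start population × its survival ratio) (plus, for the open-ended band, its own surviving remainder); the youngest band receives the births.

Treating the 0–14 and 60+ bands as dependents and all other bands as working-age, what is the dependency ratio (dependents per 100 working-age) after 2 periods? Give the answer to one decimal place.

(Bands numbered youngest = 1 to oldest = 5.)
— Period 1 —
Births: 10300 × 0.101 = 1040, 19100 × 0.232 = 4431 ⇒ total 5471
Band 2: 8900 × 0.957 = 8517
Band 3: 10300 × 0.95 = 9785
Band 4: 19100 × 0.934 = 17839
Band 5: 22100 × 0.939 + 9800 × 0.429 = 20752 + 4204 = 24956
Population now: 0–14=5471, 15–29=8517, 30–44=9785, 45–59=17839, 60+=24956
— Period 2 —
Births: 8517 × 0.101 = 860, 9785 × 0.232 = 2270 ⇒ total 3130
Band 2: 5471 × 0.957 = 5236
Band 3: 8517 × 0.95 = 8091
Band 4: 9785 × 0.934 = 9139
Band 5: 17839 × 0.939 + 24956 × 0.429 = 16751 + 10706 = 27457
Population now: 0–14=3130, 15–29=5236, 30–44=8091, 45–59=9139, 60+=27457
Dependents (band 0–14 + band 60+) = 3130 + 27457 = 30587; working-age = 22466; ratio = 30587/22466 × 100 = 136.1

136.1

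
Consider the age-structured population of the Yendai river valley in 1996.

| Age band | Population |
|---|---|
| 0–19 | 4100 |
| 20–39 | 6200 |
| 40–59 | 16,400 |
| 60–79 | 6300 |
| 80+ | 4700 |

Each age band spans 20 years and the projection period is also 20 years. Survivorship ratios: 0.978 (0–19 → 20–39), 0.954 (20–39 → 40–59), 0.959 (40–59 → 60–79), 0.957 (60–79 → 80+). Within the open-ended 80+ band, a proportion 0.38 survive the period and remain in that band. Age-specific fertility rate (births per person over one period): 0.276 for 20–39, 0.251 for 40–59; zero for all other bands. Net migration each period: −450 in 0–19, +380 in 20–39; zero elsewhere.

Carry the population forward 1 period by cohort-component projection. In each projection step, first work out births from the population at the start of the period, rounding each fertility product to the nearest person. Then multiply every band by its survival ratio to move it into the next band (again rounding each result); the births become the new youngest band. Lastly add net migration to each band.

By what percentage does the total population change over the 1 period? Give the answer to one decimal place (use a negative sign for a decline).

Numbering the groups 1..5 from youngest to oldest:
After projecting period 1:
Births: 6200 × 0.276 = 1711  |  16400 × 0.251 = 4116 → 5827
Group 2: 4100 × 0.978 = 4010
Group 3: 6200 × 0.954 = 5915
Group 4: 16400 × 0.959 = 15728
Group 5: 6300 × 0.957 + 4700 × 0.38 = 6029 + 1786 = 7815
Net migration: Group 1 − 450 → 5377; Group 2 + 380 → 4390
Population now: 0–19=5377, 20–39=4390, 40–59=5915, 60–79=15728, 80+=7815
Total: 37700 → 39225; change = 1525; percentage change = 4.0%

4.0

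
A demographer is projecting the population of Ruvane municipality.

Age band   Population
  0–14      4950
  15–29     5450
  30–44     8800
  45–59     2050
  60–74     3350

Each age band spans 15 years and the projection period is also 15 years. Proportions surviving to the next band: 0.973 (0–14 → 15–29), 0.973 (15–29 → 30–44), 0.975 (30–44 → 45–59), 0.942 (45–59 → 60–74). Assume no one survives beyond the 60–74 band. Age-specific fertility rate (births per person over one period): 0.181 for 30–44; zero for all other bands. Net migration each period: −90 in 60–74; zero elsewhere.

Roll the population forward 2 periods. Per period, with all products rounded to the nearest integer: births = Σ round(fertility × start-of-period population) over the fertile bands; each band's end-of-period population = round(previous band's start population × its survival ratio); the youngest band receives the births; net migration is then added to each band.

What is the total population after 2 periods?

20358

Call the groups 1 to 5, youngest first.
— Period 1 —
Births: 8800 × 0.181 = 1593
Group 2: 4950 × 0.973 = 4816
Group 3: 5450 × 0.973 = 5303
Group 4: 8800 × 0.975 = 8580
Group 5: 2050 × 0.942 = 1931
Net migration: Group 5 − 90 → 1841
End of period: [1593, 4816, 5303, 8580, 1841]
— Period 2 —
Births: 5303 × 0.181 = 960
Group 2: 1593 × 0.973 = 1550
Group 3: 4816 × 0.973 = 4686
Group 4: 5303 × 0.975 = 5170
Group 5: 8580 × 0.942 = 8082
Net migration: Group 5 − 90 → 7992
End of period: [960, 1550, 4686, 5170, 7992]
Total after period 2: 960 + 1550 + 4686 + 5170 + 7992 = 20358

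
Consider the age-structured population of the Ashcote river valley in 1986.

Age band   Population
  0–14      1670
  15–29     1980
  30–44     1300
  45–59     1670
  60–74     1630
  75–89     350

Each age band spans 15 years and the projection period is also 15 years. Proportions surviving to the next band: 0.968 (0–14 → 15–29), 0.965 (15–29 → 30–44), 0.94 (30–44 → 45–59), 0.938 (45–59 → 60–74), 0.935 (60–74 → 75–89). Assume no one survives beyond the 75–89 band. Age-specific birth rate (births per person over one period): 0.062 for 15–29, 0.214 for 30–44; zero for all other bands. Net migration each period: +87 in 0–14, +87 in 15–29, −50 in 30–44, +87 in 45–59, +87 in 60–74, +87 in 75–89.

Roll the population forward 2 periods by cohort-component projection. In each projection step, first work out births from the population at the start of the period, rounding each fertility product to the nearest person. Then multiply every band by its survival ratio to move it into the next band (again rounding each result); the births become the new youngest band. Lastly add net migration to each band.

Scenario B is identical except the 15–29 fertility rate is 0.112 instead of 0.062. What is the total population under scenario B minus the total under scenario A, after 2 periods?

(Bands numbered youngest = 1 to oldest = 6.)
After projecting period 1:
Births: 1980 * 0.062 = 123, 1300 * 0.214 = 278 → total 401
Band 2: 1670 * 0.968 = 1617
Band 3: 1980 * 0.965 = 1911
Band 4: 1300 * 0.94 = 1222
Band 5: 1670 * 0.938 = 1566
Band 6: 1630 * 0.935 = 1524
Net migration: Band 1 + 87 → 488; Band 2 + 87 → 1704; Band 3 − 50 → 1861; Band 4 + 87 → 1309; Band 5 + 87 → 1653; Band 6 + 87 → 1611
Population now: 0–14=488, 15–29=1704, 30–44=1861, 45–59=1309, 60–74=1653, 75–89=1611
After projecting period 2:
Births: 1704 * 0.062 = 106, 1861 * 0.214 = 398 → total 504
Band 2: 488 * 0.968 = 472
Band 3: 1704 * 0.965 = 1644
Band 4: 1861 * 0.94 = 1749
Band 5: 1309 * 0.938 = 1228
Band 6: 1653 * 0.935 = 1546
Net migration: Band 1 + 87 → 591; Band 2 + 87 → 559; Band 3 − 50 → 1594; Band 4 + 87 → 1836; Band 5 + 87 → 1315; Band 6 + 87 → 1633
Population now: 0–14=591, 15–29=559, 30–44=1594, 45–59=1836, 60–74=1315, 75–89=1633
Scenario A total after 2 periods: 7528
Scenario B projection —
After projecting period 1:
Births: 1980 * 0.112 = 222, 1300 * 0.214 = 278 → total 500
Band 2: 1670 * 0.968 = 1617
Band 3: 1980 * 0.965 = 1911
Band 4: 1300 * 0.94 = 1222
Band 5: 1670 * 0.938 = 1566
Band 6: 1630 * 0.935 = 1524
Net migration: Band 1 + 87 → 587; Band 2 + 87 → 1704; Band 3 − 50 → 1861; Band 4 + 87 → 1309; Band 5 + 87 → 1653; Band 6 + 87 → 1611
Population now: 0–14=587, 15–29=1704, 30–44=1861, 45–59=1309, 60–74=1653, 75–89=1611
After projecting period 2:
Births: 1704 * 0.112 = 191, 1861 * 0.214 = 398 → total 589
Band 2: 587 * 0.968 = 568
Band 3: 1704 * 0.965 = 1644
Band 4: 1861 * 0.94 = 1749
Band 5: 1309 * 0.938 = 1228
Band 6: 1653 * 0.935 = 1546
Net migration: Band 1 + 87 → 676; Band 2 + 87 → 655; Band 3 − 50 → 1594; Band 4 + 87 → 1836; Band 5 + 87 → 1315; Band 6 + 87 → 1633
Population now: 0–14=676, 15–29=655, 30–44=1594, 45–59=1836, 60–74=1315, 75–89=1633
Scenario B total after 2 periods: 7709
Difference B − A = 7709 − 7528 = 181

181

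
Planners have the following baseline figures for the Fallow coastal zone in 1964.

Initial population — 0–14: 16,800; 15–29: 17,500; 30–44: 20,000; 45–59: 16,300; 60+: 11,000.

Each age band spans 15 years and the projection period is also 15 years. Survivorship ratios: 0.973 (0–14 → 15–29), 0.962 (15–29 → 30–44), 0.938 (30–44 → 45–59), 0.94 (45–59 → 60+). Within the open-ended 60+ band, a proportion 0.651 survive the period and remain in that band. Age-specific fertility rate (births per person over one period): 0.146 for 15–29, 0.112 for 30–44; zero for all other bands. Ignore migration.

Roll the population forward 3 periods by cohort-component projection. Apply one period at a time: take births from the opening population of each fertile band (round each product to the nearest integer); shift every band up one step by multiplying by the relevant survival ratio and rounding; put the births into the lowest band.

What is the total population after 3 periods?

61691

Numbering the bands 1..5 from youngest to oldest:
— Period 1 —
Births: 17500 × 0.146 = 2555  |  20000 × 0.112 = 2240 ⇒ total 4795
Band 2: 16800 × 0.973 = 16346
Band 3: 17500 × 0.962 = 16835
Band 4: 20000 × 0.938 = 18760
Band 5: 16300 × 0.94 + 11000 × 0.651 = 15322 + 7161 = 22483
End of period: [4795, 16346, 16835, 18760, 22483]
— Period 2 —
Births: 16346 × 0.146 = 2387  |  16835 × 0.112 = 1886 ⇒ total 4273
Band 2: 4795 × 0.973 = 4666
Band 3: 16346 × 0.962 = 15725
Band 4: 16835 × 0.938 = 15791
Band 5: 18760 × 0.94 + 22483 × 0.651 = 17634 + 14636 = 32270
End of period: [4273, 4666, 15725, 15791, 32270]
— Period 3 —
Births: 4666 × 0.146 = 681  |  15725 × 0.112 = 1761 ⇒ total 2442
Band 2: 4273 × 0.973 = 4158
Band 3: 4666 × 0.962 = 4489
Band 4: 15725 × 0.938 = 14750
Band 5: 15791 × 0.94 + 32270 × 0.651 = 14844 + 21008 = 35852
End of period: [2442, 4158, 4489, 14750, 35852]
Total after period 3: 2442 + 4158 + 4489 + 14750 + 35852 = 61691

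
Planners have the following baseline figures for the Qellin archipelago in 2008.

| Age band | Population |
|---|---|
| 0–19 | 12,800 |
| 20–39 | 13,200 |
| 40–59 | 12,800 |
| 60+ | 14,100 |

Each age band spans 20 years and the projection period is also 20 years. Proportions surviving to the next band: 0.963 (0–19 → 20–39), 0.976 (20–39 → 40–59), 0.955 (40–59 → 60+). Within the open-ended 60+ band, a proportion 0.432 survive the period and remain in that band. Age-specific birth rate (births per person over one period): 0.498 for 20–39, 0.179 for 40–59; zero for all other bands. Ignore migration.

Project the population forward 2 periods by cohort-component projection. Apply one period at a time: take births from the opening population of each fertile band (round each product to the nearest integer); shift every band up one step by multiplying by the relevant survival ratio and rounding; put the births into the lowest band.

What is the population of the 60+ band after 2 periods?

20215

[period 1]
Births: 13200 × 0.498 = 6574 ; 12800 × 0.179 = 2291 → total 8865
20–39: 12800 × 0.963 = 12326
40–59: 13200 × 0.976 = 12883
60+: 12800 × 0.955 + 14100 × 0.432 = 12224 + 6091 = 18315
Population now: 0–19=8865, 20–39=12326, 40–59=12883, 60+=18315
[period 2]
Births: 12326 × 0.498 = 6138 ; 12883 × 0.179 = 2306 → total 8444
20–39: 8865 × 0.963 = 8537
40–59: 12326 × 0.976 = 12030
60+: 12883 × 0.955 + 18315 × 0.432 = 12303 + 7912 = 20215
Population now: 0–19=8444, 20–39=8537, 40–59=12030, 60+=20215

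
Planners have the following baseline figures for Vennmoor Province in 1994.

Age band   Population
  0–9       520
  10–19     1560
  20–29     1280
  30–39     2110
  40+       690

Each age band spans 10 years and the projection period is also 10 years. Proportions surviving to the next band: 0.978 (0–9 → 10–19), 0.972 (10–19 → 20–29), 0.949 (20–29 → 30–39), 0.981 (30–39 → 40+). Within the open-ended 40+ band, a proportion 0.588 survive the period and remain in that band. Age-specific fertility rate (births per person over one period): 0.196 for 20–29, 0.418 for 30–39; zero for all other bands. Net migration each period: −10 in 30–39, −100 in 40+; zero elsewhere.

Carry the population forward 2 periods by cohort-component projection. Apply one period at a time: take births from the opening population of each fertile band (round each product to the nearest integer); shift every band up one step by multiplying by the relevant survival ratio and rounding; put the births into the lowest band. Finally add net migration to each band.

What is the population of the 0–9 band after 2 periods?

801

(Bands numbered youngest = 1 to oldest = 5.)
Period 1.
Births: 1280 × 0.196 = 251, 2110 × 0.418 = 882 → 1133
Band 2: 520 × 0.978 = 509
Band 3: 1560 × 0.972 = 1516
Band 4: 1280 × 0.949 = 1215
Band 5: 2110 × 0.981 + 690 × 0.588 = 2070 + 406 = 2476
Net migration: Band 4 − 10 → 1205; Band 5 − 100 → 2376
Giving 1133 / 509 / 1516 / 1205 / 2376.
Period 2.
Births: 1516 × 0.196 = 297, 1205 × 0.418 = 504 → 801
Band 2: 1133 × 0.978 = 1108
Band 3: 509 × 0.972 = 495
Band 4: 1516 × 0.949 = 1439
Band 5: 1205 × 0.981 + 2376 × 0.588 = 1182 + 1397 = 2579
Net migration: Band 4 − 10 → 1429; Band 5 − 100 → 2479
Giving 801 / 1108 / 495 / 1429 / 2479.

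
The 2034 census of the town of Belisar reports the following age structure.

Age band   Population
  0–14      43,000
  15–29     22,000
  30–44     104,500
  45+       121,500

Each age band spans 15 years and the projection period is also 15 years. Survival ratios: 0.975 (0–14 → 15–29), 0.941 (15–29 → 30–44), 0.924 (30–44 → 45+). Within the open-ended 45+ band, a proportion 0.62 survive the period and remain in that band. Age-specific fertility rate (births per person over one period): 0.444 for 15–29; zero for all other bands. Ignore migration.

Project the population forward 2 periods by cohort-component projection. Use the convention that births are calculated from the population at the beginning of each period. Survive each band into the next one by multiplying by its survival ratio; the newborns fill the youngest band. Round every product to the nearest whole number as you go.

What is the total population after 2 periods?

193290

Period 1.
Births: 22000 × 0.444 = 9768
15–29: 43000 × 0.975 = 41925
30–44: 22000 × 0.941 = 20702
45+: 104500 × 0.924 + 121500 × 0.62 = 96558 + 75330 = 171888
Population now: 0–14=9768, 15–29=41925, 30–44=20702, 45+=171888
Period 2.
Births: 41925 × 0.444 = 18615
15–29: 9768 × 0.975 = 9524
30–44: 41925 × 0.941 = 39451
45+: 20702 × 0.924 + 171888 × 0.62 = 19129 + 106571 = 125700
Population now: 0–14=18615, 15–29=9524, 30–44=39451, 45+=125700
Total after period 2: 18615 + 9524 + 39451 + 125700 = 193290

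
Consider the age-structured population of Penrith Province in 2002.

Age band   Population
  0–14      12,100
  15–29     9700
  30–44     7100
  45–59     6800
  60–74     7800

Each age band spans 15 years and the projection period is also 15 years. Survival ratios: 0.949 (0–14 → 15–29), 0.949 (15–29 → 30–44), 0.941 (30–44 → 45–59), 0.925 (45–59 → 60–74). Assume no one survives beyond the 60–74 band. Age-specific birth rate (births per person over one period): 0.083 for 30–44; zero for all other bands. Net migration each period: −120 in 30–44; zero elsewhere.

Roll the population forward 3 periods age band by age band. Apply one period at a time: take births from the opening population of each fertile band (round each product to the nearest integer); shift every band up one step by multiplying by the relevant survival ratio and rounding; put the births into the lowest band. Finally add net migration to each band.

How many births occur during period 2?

Let group 1 be 0–14 through group 5 = 60–74.
Period 1:
Births: 7100 * 0.083 = 589
Group 2: 12100 * 0.949 = 11483
Group 3: 9700 * 0.949 = 9205
Group 4: 7100 * 0.941 = 6681
Group 5: 6800 * 0.925 = 6290
Net migration: Group 3 − 120 → 9085
Giving 589 / 11483 / 9085 / 6681 / 6290.
Period 2:
Births: 9085 * 0.083 = 754
Group 2: 589 * 0.949 = 559
Group 3: 11483 * 0.949 = 10897
Group 4: 9085 * 0.941 = 8549
Group 5: 6681 * 0.925 = 6180
Net migration: Group 3 − 120 → 10777
Giving 754 / 559 / 10777 / 8549 / 6180.

754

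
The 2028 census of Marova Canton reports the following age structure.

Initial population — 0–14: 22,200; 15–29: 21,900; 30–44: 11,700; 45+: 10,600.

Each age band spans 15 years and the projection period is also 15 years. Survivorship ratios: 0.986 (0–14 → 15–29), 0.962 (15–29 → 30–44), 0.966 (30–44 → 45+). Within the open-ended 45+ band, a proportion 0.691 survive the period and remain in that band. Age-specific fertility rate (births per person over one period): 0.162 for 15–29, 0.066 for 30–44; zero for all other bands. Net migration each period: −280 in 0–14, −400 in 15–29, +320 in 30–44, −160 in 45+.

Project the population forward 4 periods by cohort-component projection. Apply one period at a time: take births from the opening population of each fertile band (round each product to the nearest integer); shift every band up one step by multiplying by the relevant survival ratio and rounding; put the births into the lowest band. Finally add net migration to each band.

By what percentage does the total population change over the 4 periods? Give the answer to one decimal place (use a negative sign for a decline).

-40.6

Let band 1 be 0–14 through band 4 = 45+.
[period 1]
Births: 21900 × 0.162 = 3548, 11700 × 0.066 = 772 → 4320
Band 2: 22200 × 0.986 = 21889
Band 3: 21900 × 0.962 = 21068
Band 4: 11700 × 0.966 + 10600 × 0.691 = 11302 + 7325 = 18627
Net migration: Band 1 − 280 → 4040; Band 2 − 400 → 21489; Band 3 + 320 → 21388; Band 4 − 160 → 18467
End of period: [4040, 21489, 21388, 18467]
[period 2]
Births: 21489 × 0.162 = 3481, 21388 × 0.066 = 1412 → 4893
Band 2: 4040 × 0.986 = 3983
Band 3: 21489 × 0.962 = 20672
Band 4: 21388 × 0.966 + 18467 × 0.691 = 20661 + 12761 = 33422
Net migration: Band 1 − 280 → 4613; Band 2 − 400 → 3583; Band 3 + 320 → 20992; Band 4 − 160 → 33262
End of period: [4613, 3583, 20992, 33262]
[period 3]
Births: 3583 × 0.162 = 580, 20992 × 0.066 = 1385 → 1965
Band 2: 4613 × 0.986 = 4548
Band 3: 3583 × 0.962 = 3447
Band 4: 20992 × 0.966 + 33262 × 0.691 = 20278 + 22984 = 43262
Net migration: Band 1 − 280 → 1685; Band 2 − 400 → 4148; Band 3 + 320 → 3767; Band 4 − 160 → 43102
End of period: [1685, 4148, 3767, 43102]
[period 4]
Births: 4148 × 0.162 = 672, 3767 × 0.066 = 249 → 921
Band 2: 1685 × 0.986 = 1661
Band 3: 4148 × 0.962 = 3990
Band 4: 3767 × 0.966 + 43102 × 0.691 = 3639 + 29783 = 33422
Net migration: Band 1 − 280 → 641; Band 2 − 400 → 1261; Band 3 + 320 → 4310; Band 4 − 160 → 33262
End of period: [641, 1261, 4310, 33262]
Total: 66400 → 39474; change = -26926; percentage change = -40.6%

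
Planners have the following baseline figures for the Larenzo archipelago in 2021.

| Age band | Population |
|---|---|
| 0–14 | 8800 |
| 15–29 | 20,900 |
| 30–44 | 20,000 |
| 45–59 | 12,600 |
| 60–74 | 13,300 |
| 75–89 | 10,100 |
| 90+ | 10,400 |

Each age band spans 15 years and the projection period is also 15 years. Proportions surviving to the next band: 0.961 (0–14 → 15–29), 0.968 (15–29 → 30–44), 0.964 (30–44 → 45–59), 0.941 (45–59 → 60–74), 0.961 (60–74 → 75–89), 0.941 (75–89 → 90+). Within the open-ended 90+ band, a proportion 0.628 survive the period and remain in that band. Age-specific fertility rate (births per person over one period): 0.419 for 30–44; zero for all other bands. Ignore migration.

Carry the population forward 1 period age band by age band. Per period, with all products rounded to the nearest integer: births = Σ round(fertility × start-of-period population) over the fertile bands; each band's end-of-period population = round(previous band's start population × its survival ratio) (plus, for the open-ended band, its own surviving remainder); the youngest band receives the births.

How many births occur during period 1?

Period 1:
Births: 20000 × 0.419 = 8380
15–29: 8800 × 0.961 = 8457
30–44: 20900 × 0.968 = 20231
45–59: 20000 × 0.964 = 19280
60–74: 12600 × 0.941 = 11857
75–89: 13300 × 0.961 = 12781
90+: 10100 × 0.941 + 10400 × 0.628 = 9504 + 6531 = 16035
→ [8380, 8457, 20231, 19280, 11857, 12781, 16035]

8380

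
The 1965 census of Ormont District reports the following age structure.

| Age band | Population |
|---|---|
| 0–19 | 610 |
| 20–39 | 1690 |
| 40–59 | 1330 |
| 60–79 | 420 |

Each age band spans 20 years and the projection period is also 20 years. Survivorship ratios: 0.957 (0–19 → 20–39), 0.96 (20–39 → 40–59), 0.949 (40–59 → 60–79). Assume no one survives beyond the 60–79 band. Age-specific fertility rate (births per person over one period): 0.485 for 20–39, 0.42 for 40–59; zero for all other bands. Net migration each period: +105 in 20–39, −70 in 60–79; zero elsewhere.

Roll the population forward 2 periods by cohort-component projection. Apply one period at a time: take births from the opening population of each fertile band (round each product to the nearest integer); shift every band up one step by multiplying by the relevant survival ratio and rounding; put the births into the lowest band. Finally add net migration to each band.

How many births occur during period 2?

1015

Period 1.
Births: 1690 * 0.485 = 820 ; 1330 * 0.42 = 559 → 1379
20–39: 610 * 0.957 = 584
40–59: 1690 * 0.96 = 1622
60–79: 1330 * 0.949 = 1262
Net migration: 20–39 + 105 → 689; 60–79 − 70 → 1192
→ [1379, 689, 1622, 1192]
Period 2.
Births: 689 * 0.485 = 334 ; 1622 * 0.42 = 681 → 1015
20–39: 1379 * 0.957 = 1320
40–59: 689 * 0.96 = 661
60–79: 1622 * 0.949 = 1539
Net migration: 20–39 + 105 → 1425; 60–79 − 70 → 1469
→ [1015, 1425, 661, 1469]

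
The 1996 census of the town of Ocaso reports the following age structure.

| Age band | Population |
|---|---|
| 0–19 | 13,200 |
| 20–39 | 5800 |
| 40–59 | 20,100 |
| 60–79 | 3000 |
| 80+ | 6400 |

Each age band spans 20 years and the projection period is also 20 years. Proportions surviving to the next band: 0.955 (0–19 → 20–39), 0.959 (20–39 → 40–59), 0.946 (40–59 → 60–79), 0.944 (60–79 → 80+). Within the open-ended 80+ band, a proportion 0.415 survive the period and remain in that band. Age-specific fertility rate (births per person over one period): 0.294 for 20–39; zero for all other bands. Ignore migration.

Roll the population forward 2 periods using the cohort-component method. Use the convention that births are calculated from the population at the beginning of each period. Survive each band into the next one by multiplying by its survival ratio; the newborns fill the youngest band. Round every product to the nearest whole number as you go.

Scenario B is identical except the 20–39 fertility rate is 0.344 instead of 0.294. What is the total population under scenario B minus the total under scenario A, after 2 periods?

Period 1:
Births: 5800 × 0.294 = 1705
20–39: 13200 × 0.955 = 12606
40–59: 5800 × 0.959 = 5562
60–79: 20100 × 0.946 = 19015
80+: 3000 × 0.944 + 6400 × 0.415 = 2832 + 2656 = 5488
End of period: [1705, 12606, 5562, 19015, 5488]
Period 2:
Births: 12606 × 0.294 = 3706
20–39: 1705 × 0.955 = 1628
40–59: 12606 × 0.959 = 12089
60–79: 5562 × 0.946 = 5262
80+: 19015 × 0.944 + 5488 × 0.415 = 17950 + 2278 = 20228
End of period: [3706, 1628, 12089, 5262, 20228]
Scenario A total after 2 periods: 42913
Scenario B projection —
Period 1:
Births: 5800 × 0.344 = 1995
20–39: 13200 × 0.955 = 12606
40–59: 5800 × 0.959 = 5562
60–79: 20100 × 0.946 = 19015
80+: 3000 × 0.944 + 6400 × 0.415 = 2832 + 2656 = 5488
End of period: [1995, 12606, 5562, 19015, 5488]
Period 2:
Births: 12606 × 0.344 = 4336
20–39: 1995 × 0.955 = 1905
40–59: 12606 × 0.959 = 12089
60–79: 5562 × 0.946 = 5262
80+: 19015 × 0.944 + 5488 × 0.415 = 17950 + 2278 = 20228
End of period: [4336, 1905, 12089, 5262, 20228]
Scenario B total after 2 periods: 43820
Difference B − A = 43820 − 42913 = 907

907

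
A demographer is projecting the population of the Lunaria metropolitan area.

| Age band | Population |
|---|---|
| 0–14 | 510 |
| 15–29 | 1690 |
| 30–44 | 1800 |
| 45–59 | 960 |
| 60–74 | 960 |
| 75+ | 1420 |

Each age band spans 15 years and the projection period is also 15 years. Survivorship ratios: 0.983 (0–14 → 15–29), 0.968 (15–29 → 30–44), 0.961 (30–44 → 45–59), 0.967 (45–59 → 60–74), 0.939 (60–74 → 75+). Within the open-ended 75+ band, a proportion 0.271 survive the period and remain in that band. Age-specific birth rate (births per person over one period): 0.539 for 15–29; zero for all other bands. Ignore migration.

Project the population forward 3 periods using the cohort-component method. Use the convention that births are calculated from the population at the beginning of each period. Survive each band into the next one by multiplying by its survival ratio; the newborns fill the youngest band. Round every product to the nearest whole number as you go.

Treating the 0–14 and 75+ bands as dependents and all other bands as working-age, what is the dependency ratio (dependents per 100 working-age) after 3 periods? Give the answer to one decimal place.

76.5

— Period 1 —
Births: 1690 * 0.539 = 911
15–29: 510 * 0.983 = 501
30–44: 1690 * 0.968 = 1636
45–59: 1800 * 0.961 = 1730
60–74: 960 * 0.967 = 928
75+: 960 * 0.939 + 1420 * 0.271 = 901 + 385 = 1286
→ [911, 501, 1636, 1730, 928, 1286]
— Period 2 —
Births: 501 * 0.539 = 270
15–29: 911 * 0.983 = 896
30–44: 501 * 0.968 = 485
45–59: 1636 * 0.961 = 1572
60–74: 1730 * 0.967 = 1673
75+: 928 * 0.939 + 1286 * 0.271 = 871 + 349 = 1220
→ [270, 896, 485, 1572, 1673, 1220]
— Period 3 —
Births: 896 * 0.539 = 483
15–29: 270 * 0.983 = 265
30–44: 896 * 0.968 = 867
45–59: 485 * 0.961 = 466
60–74: 1572 * 0.967 = 1520
75+: 1673 * 0.939 + 1220 * 0.271 = 1571 + 331 = 1902
→ [483, 265, 867, 466, 1520, 1902]
Dependents (band 0–14 + band 75+) = 483 + 1902 = 2385; working-age = 3118; ratio = 2385/3118 × 100 = 76.5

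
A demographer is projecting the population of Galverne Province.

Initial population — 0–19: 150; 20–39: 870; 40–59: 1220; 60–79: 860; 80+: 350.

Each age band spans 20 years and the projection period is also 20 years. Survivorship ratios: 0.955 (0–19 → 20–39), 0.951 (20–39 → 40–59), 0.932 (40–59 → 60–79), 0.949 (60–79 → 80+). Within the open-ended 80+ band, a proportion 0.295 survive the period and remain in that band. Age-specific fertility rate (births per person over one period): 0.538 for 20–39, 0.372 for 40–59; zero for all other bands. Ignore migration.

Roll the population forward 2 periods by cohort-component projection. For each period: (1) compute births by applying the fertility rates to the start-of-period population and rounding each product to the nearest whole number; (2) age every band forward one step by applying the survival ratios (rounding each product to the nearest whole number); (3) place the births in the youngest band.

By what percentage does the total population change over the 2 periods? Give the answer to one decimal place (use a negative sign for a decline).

2.1

Period 1.
Births: 870 * 0.538 = 468  |  1220 * 0.372 = 454 → 922
20–39: 150 * 0.955 = 143
40–59: 870 * 0.951 = 827
60–79: 1220 * 0.932 = 1137
80+: 860 * 0.949 + 350 * 0.295 = 816 + 103 = 919
Population now: 0–19=922, 20–39=143, 40–59=827, 60–79=1137, 80+=919
Period 2.
Births: 143 * 0.538 = 77  |  827 * 0.372 = 308 → 385
20–39: 922 * 0.955 = 881
40–59: 143 * 0.951 = 136
60–79: 827 * 0.932 = 771
80+: 1137 * 0.949 + 919 * 0.295 = 1079 + 271 = 1350
Population now: 0–19=385, 20–39=881, 40–59=136, 60–79=771, 80+=1350
Total: 3450 → 3523; change = 73; percentage change = 2.1%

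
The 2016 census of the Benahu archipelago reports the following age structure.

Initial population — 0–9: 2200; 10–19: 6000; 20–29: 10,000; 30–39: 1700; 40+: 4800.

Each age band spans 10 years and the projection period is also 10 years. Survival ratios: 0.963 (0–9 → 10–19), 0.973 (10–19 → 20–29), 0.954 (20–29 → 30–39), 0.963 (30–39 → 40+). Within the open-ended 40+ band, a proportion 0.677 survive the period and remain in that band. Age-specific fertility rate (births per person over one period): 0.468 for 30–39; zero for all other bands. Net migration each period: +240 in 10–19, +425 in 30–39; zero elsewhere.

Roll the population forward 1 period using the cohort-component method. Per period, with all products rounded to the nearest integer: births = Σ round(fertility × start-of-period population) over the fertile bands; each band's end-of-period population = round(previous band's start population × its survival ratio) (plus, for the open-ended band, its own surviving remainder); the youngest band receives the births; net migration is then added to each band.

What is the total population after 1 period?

23845

Let band 1 be 0–9 through band 5 = 40+.
Period 1.
Births: 1700 * 0.468 = 796
Band 2: 2200 * 0.963 = 2119
Band 3: 6000 * 0.973 = 5838
Band 4: 10000 * 0.954 = 9540
Band 5: 1700 * 0.963 + 4800 * 0.677 = 1637 + 3250 = 4887
Net migration: Band 2 + 240 → 2359; Band 4 + 425 → 9965
Giving 796 / 2359 / 5838 / 9965 / 4887.
Total after period 1: 796 + 2359 + 5838 + 9965 + 4887 = 23845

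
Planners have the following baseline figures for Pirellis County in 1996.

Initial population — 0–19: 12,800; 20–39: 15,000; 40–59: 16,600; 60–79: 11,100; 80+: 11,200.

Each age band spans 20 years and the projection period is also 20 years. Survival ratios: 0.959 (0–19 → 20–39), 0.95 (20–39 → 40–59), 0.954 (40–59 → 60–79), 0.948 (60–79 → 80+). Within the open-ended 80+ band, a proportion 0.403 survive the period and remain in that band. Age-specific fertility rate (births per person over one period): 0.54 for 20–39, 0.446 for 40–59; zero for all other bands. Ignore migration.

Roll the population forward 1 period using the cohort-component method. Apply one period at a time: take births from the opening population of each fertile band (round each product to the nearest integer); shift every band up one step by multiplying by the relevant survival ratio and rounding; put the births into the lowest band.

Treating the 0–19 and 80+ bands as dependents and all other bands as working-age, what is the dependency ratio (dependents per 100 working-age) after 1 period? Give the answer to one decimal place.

After projecting period 1:
Births: 15000 * 0.54 = 8100 ; 16600 * 0.446 = 7404 → 15504
20–39: 12800 * 0.959 = 12275
40–59: 15000 * 0.95 = 14250
60–79: 16600 * 0.954 = 15836
80+: 11100 * 0.948 + 11200 * 0.403 = 10523 + 4514 = 15037
End of period: [15504, 12275, 14250, 15836, 15037]
Dependents (band 0–19 + band 80+) = 15504 + 15037 = 30541; working-age = 42361; ratio = 30541/42361 × 100 = 72.1

72.1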